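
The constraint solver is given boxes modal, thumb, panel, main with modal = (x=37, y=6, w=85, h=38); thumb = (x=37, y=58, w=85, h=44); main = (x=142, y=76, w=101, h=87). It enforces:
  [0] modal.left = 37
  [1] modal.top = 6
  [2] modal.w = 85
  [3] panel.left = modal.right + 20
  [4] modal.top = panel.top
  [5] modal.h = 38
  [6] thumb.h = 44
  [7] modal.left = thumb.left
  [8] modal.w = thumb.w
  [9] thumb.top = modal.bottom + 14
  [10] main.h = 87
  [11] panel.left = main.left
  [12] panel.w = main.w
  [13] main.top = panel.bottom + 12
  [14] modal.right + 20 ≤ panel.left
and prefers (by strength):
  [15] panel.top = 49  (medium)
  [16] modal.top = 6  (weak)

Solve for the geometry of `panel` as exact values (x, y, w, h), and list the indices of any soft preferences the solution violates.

1. panel.x = 142  [panel.left = modal.right + 20]
2. panel.y = 6  [modal.top = panel.top]
3. panel.w = 101  [panel.w = main.w]
4. panel.h = 58  [main.top = panel.bottom + 12]

panel = (x=142, y=6, w=101, h=58)
violated soft preferences: 15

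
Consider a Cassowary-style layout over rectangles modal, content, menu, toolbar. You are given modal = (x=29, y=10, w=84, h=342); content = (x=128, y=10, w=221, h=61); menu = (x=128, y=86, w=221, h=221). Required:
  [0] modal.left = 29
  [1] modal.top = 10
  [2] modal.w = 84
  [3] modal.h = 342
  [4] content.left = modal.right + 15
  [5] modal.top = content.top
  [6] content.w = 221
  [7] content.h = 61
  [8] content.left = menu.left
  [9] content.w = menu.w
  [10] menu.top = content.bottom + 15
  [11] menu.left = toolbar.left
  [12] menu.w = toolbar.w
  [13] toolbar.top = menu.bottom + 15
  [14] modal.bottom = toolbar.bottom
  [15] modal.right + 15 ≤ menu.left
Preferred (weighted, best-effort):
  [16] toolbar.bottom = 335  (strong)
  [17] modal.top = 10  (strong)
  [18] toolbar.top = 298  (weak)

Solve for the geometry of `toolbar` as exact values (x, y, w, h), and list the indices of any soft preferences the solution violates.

1. toolbar.x = 128  [menu.left = toolbar.left]
2. toolbar.w = 221  [menu.w = toolbar.w]
3. toolbar.y = 322  [toolbar.top = menu.bottom + 15]
4. toolbar.h = 30  [modal.bottom = toolbar.bottom]

toolbar = (x=128, y=322, w=221, h=30)
violated soft preferences: 16, 18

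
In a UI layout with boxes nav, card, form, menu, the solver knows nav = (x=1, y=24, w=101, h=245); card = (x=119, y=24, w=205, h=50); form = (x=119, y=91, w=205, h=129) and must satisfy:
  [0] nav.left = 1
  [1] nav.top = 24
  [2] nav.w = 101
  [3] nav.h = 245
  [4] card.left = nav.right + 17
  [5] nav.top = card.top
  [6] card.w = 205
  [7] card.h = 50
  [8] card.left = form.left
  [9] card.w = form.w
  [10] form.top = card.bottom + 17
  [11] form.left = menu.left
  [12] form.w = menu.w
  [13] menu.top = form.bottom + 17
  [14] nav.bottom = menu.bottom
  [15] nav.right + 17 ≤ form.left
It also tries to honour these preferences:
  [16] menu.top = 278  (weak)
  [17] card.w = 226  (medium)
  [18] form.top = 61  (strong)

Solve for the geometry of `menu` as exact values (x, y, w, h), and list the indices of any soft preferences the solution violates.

1. menu.x = 119  [form.left = menu.left]
2. menu.w = 205  [form.w = menu.w]
3. menu.y = 237  [menu.top = form.bottom + 17]
4. menu.h = 32  [nav.bottom = menu.bottom]

menu = (x=119, y=237, w=205, h=32)
violated soft preferences: 16, 17, 18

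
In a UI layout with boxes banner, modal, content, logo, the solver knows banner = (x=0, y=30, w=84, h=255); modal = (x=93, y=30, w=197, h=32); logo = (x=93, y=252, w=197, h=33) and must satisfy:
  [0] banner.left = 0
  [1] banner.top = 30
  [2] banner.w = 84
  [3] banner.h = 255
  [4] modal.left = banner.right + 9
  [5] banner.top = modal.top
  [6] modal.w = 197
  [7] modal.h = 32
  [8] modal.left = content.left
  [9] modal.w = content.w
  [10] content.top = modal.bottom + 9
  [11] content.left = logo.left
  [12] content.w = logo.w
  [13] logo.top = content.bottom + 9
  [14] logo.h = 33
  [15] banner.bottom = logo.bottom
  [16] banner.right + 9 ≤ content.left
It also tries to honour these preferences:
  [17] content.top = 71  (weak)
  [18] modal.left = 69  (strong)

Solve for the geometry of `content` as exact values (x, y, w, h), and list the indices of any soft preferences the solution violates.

1. content.x = 93  [modal.left = content.left]
2. content.w = 197  [modal.w = content.w]
3. content.y = 71  [content.top = modal.bottom + 9]
4. content.h = 172  [logo.top = content.bottom + 9]

content = (x=93, y=71, w=197, h=172)
violated soft preferences: 18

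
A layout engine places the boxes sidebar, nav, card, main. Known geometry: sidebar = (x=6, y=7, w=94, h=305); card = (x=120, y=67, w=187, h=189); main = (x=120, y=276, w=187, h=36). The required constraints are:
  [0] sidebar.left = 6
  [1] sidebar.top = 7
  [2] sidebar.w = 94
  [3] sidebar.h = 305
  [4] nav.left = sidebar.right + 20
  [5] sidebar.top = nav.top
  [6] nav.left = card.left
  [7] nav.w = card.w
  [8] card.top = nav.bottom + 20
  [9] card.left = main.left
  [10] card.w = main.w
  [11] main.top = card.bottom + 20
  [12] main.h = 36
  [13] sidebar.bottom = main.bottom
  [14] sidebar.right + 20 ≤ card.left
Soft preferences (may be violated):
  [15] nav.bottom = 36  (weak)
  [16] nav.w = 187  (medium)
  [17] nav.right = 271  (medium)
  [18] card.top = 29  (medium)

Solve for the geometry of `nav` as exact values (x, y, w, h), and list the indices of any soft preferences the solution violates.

nav = (x=120, y=7, w=187, h=40)
violated soft preferences: 15, 17, 18

1. nav.x = 120  [nav.left = sidebar.right + 20]
2. nav.y = 7  [sidebar.top = nav.top]
3. nav.w = 187  [nav.w = card.w]
4. nav.h = 40  [card.top = nav.bottom + 20]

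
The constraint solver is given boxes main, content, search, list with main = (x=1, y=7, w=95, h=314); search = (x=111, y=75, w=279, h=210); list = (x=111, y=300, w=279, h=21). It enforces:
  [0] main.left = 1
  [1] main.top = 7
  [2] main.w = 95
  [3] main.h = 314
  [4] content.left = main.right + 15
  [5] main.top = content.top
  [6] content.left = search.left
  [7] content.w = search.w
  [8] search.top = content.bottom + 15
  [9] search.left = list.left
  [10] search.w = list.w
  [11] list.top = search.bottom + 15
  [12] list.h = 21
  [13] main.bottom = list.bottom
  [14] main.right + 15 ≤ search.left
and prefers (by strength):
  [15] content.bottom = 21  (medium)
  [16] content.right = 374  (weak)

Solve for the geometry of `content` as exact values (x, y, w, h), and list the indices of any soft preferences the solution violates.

content = (x=111, y=7, w=279, h=53)
violated soft preferences: 15, 16

1. content.x = 111  [content.left = main.right + 15]
2. content.y = 7  [main.top = content.top]
3. content.w = 279  [content.w = search.w]
4. content.h = 53  [search.top = content.bottom + 15]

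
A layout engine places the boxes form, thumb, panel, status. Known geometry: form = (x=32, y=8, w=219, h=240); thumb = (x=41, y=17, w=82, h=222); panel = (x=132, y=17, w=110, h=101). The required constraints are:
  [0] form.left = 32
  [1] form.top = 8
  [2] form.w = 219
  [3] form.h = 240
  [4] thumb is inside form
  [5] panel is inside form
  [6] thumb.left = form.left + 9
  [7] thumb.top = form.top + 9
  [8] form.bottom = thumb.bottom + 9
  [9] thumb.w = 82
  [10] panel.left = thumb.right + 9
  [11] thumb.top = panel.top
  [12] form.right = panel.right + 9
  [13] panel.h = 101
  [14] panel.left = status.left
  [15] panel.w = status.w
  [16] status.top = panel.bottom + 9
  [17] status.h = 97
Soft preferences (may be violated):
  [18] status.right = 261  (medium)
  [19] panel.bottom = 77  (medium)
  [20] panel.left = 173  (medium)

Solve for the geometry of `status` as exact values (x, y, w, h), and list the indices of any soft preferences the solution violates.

status = (x=132, y=127, w=110, h=97)
violated soft preferences: 18, 19, 20

1. status.x = 132  [panel.left = status.left]
2. status.w = 110  [panel.w = status.w]
3. status.y = 127  [status.top = panel.bottom + 9]
4. status.h = 97  [status.h = 97]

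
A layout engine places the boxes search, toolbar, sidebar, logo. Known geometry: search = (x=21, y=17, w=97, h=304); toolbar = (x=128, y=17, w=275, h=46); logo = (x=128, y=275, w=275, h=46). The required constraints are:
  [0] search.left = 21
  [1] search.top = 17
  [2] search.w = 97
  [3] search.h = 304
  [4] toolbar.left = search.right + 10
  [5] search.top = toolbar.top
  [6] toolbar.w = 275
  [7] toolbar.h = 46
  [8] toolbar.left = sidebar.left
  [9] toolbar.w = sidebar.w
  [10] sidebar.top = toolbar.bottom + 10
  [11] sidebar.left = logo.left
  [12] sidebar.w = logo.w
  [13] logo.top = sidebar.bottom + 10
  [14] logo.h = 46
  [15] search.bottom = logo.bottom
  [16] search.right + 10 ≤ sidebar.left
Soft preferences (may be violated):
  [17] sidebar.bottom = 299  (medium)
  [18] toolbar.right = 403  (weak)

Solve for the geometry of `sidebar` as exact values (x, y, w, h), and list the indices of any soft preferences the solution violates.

1. sidebar.x = 128  [toolbar.left = sidebar.left]
2. sidebar.w = 275  [toolbar.w = sidebar.w]
3. sidebar.y = 73  [sidebar.top = toolbar.bottom + 10]
4. sidebar.h = 192  [logo.top = sidebar.bottom + 10]

sidebar = (x=128, y=73, w=275, h=192)
violated soft preferences: 17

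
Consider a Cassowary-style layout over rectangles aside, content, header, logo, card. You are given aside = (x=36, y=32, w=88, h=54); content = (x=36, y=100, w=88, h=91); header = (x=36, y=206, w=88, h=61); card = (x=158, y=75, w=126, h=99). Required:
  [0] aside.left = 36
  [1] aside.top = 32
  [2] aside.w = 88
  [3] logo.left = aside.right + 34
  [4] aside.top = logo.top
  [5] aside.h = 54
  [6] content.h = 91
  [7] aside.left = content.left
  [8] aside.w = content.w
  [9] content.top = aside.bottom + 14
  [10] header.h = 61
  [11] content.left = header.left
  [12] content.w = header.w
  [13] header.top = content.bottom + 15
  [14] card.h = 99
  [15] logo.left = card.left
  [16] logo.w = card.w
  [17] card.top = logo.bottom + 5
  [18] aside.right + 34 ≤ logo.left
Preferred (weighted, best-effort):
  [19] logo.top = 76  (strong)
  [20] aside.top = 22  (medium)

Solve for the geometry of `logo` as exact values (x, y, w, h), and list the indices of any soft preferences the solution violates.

1. logo.x = 158  [logo.left = aside.right + 34]
2. logo.y = 32  [aside.top = logo.top]
3. logo.w = 126  [logo.w = card.w]
4. logo.h = 38  [card.top = logo.bottom + 5]

logo = (x=158, y=32, w=126, h=38)
violated soft preferences: 19, 20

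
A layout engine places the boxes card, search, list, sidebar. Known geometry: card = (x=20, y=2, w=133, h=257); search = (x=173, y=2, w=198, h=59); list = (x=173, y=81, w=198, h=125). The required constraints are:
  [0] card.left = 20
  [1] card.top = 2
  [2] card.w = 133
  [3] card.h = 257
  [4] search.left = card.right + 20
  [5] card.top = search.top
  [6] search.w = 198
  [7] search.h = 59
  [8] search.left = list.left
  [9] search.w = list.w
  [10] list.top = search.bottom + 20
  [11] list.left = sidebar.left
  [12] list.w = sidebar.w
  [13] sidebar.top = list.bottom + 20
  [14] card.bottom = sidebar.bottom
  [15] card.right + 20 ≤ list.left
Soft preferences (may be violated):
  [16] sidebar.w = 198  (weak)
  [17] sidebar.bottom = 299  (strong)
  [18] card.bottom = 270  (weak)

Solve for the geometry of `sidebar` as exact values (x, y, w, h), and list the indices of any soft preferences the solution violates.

1. sidebar.x = 173  [list.left = sidebar.left]
2. sidebar.w = 198  [list.w = sidebar.w]
3. sidebar.y = 226  [sidebar.top = list.bottom + 20]
4. sidebar.h = 33  [card.bottom = sidebar.bottom]

sidebar = (x=173, y=226, w=198, h=33)
violated soft preferences: 17, 18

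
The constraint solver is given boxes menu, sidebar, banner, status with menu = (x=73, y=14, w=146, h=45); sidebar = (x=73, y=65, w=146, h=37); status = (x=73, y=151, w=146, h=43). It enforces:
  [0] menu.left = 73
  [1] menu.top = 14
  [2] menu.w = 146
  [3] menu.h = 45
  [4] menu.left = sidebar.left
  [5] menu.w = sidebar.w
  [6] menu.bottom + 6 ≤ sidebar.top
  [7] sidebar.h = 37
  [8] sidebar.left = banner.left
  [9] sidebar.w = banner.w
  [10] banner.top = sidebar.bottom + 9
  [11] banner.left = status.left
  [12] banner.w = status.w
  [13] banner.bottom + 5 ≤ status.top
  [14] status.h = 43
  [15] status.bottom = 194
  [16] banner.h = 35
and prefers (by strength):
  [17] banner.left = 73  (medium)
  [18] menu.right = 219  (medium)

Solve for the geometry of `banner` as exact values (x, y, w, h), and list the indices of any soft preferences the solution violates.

banner = (x=73, y=111, w=146, h=35)
violated soft preferences: none

1. banner.x = 73  [sidebar.left = banner.left]
2. banner.w = 146  [sidebar.w = banner.w]
3. banner.y = 111  [banner.top = sidebar.bottom + 9]
4. banner.h = 35  [banner.h = 35]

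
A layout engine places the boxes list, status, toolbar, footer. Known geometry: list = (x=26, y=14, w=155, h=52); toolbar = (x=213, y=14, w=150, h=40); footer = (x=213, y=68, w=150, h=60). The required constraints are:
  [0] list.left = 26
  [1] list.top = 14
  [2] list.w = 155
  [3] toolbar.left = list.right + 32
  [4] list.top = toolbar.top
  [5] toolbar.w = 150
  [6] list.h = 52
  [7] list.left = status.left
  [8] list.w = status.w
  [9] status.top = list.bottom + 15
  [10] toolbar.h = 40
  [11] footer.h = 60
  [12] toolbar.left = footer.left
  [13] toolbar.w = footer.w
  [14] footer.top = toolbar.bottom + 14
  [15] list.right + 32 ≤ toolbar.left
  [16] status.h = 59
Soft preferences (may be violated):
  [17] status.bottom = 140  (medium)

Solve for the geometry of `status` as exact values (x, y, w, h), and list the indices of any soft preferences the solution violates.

1. status.x = 26  [list.left = status.left]
2. status.w = 155  [list.w = status.w]
3. status.y = 81  [status.top = list.bottom + 15]
4. status.h = 59  [status.h = 59]

status = (x=26, y=81, w=155, h=59)
violated soft preferences: none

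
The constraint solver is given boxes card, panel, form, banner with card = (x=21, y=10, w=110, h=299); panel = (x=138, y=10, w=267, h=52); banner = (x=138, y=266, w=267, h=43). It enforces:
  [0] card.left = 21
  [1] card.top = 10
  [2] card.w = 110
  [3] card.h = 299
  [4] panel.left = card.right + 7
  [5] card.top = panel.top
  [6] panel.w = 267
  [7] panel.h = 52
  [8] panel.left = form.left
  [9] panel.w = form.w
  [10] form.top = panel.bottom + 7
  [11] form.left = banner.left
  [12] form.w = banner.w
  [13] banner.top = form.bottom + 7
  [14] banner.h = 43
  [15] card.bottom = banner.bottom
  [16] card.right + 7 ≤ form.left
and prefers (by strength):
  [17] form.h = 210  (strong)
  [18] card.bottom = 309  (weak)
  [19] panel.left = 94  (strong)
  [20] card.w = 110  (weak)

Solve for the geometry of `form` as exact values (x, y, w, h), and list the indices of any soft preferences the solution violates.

1. form.x = 138  [panel.left = form.left]
2. form.w = 267  [panel.w = form.w]
3. form.y = 69  [form.top = panel.bottom + 7]
4. form.h = 190  [banner.top = form.bottom + 7]

form = (x=138, y=69, w=267, h=190)
violated soft preferences: 17, 19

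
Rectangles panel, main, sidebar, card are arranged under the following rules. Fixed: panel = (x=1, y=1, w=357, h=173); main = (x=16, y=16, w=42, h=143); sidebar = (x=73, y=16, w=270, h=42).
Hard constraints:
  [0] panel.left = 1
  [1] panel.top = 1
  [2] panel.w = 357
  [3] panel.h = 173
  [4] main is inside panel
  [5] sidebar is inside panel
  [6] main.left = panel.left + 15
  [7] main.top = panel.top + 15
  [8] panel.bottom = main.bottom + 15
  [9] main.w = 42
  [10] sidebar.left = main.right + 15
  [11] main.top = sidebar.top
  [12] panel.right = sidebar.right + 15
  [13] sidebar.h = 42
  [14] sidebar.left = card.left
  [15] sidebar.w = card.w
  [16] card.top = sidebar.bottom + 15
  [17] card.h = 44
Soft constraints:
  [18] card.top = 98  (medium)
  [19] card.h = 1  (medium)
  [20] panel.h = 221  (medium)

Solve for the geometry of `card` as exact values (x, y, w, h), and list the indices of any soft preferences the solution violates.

1. card.x = 73  [sidebar.left = card.left]
2. card.w = 270  [sidebar.w = card.w]
3. card.y = 73  [card.top = sidebar.bottom + 15]
4. card.h = 44  [card.h = 44]

card = (x=73, y=73, w=270, h=44)
violated soft preferences: 18, 19, 20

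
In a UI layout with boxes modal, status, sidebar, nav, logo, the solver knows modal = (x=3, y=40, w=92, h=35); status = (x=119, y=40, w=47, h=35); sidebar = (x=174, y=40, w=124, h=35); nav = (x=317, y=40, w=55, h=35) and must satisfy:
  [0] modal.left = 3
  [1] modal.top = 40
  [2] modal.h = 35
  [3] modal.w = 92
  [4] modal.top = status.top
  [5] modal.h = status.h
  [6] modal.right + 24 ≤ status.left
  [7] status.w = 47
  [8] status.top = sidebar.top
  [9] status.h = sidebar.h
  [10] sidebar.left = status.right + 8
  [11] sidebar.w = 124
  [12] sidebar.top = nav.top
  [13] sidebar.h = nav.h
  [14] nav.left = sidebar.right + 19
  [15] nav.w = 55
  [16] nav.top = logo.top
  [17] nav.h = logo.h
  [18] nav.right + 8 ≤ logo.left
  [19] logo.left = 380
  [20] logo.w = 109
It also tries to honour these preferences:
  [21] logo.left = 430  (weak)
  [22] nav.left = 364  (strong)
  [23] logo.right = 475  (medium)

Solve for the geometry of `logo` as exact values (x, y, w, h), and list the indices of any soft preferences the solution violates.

1. logo.y = 40  [nav.top = logo.top]
2. logo.h = 35  [nav.h = logo.h]
3. logo.x = 380  [logo.left = 380]
4. logo.w = 109  [logo.w = 109]

logo = (x=380, y=40, w=109, h=35)
violated soft preferences: 21, 22, 23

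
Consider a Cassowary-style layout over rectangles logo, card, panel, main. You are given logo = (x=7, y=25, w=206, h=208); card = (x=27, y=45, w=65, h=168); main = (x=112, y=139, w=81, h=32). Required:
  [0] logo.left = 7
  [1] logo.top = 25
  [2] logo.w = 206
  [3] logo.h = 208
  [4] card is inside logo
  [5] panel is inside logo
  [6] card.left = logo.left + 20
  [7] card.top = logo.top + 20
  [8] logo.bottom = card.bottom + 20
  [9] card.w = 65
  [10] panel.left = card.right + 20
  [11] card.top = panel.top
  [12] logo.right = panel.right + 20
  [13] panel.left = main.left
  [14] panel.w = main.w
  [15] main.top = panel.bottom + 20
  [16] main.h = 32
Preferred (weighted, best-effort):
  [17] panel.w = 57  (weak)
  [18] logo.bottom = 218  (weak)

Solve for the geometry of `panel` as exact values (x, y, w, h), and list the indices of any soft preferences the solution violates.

panel = (x=112, y=45, w=81, h=74)
violated soft preferences: 17, 18

1. panel.x = 112  [panel.left = card.right + 20]
2. panel.y = 45  [card.top = panel.top]
3. panel.w = 81  [logo.right = panel.right + 20]
4. panel.h = 74  [main.top = panel.bottom + 20]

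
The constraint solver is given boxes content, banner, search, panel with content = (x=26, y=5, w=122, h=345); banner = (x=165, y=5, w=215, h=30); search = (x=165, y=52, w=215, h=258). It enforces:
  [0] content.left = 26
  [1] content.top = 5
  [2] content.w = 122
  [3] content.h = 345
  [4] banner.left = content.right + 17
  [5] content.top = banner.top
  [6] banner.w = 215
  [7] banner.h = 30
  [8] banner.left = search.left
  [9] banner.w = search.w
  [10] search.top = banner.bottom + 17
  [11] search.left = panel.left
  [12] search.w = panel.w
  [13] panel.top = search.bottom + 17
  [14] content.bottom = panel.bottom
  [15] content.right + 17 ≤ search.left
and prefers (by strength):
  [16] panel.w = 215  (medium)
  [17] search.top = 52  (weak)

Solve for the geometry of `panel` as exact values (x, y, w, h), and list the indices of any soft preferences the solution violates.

panel = (x=165, y=327, w=215, h=23)
violated soft preferences: none

1. panel.x = 165  [search.left = panel.left]
2. panel.w = 215  [search.w = panel.w]
3. panel.y = 327  [panel.top = search.bottom + 17]
4. panel.h = 23  [content.bottom = panel.bottom]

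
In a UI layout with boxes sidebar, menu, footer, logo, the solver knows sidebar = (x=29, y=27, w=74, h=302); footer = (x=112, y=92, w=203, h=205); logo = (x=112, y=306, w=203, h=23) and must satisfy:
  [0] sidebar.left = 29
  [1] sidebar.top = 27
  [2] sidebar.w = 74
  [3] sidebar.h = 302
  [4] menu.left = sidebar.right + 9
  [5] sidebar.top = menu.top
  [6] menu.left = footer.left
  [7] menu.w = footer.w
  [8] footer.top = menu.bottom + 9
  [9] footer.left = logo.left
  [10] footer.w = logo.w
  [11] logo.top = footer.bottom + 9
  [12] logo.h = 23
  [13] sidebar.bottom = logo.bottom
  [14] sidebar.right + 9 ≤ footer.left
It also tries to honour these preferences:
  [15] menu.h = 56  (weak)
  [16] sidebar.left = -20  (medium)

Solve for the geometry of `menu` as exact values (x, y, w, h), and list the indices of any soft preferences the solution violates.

menu = (x=112, y=27, w=203, h=56)
violated soft preferences: 16

1. menu.x = 112  [menu.left = sidebar.right + 9]
2. menu.y = 27  [sidebar.top = menu.top]
3. menu.w = 203  [menu.w = footer.w]
4. menu.h = 56  [footer.top = menu.bottom + 9]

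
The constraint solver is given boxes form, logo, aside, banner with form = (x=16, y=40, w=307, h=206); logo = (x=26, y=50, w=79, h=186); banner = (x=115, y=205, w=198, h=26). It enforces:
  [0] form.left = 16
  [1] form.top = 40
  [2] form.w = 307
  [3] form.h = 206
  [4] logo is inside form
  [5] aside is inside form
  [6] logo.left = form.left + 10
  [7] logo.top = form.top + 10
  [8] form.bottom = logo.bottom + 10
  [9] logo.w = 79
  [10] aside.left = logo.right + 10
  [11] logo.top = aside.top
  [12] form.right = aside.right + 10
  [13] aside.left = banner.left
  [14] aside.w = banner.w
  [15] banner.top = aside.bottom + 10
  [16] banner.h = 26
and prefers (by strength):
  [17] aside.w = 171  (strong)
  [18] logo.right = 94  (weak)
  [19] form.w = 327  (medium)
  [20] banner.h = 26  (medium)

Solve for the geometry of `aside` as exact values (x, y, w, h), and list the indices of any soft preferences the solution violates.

aside = (x=115, y=50, w=198, h=145)
violated soft preferences: 17, 18, 19

1. aside.x = 115  [aside.left = logo.right + 10]
2. aside.y = 50  [logo.top = aside.top]
3. aside.w = 198  [form.right = aside.right + 10]
4. aside.h = 145  [banner.top = aside.bottom + 10]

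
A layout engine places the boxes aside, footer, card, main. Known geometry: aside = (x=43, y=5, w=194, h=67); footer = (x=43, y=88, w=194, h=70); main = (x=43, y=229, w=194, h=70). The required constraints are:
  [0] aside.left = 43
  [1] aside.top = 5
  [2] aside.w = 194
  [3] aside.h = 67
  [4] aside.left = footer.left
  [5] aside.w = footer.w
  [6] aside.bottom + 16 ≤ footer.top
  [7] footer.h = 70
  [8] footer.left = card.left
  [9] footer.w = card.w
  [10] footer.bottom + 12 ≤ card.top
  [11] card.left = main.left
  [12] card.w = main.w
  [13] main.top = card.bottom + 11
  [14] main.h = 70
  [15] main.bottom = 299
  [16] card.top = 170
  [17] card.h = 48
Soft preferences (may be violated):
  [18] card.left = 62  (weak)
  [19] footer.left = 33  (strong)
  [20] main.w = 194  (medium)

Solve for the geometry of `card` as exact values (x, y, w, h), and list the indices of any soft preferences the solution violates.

1. card.x = 43  [footer.left = card.left]
2. card.w = 194  [footer.w = card.w]
3. card.y = 170  [card.top = 170]
4. card.h = 48  [card.h = 48]

card = (x=43, y=170, w=194, h=48)
violated soft preferences: 18, 19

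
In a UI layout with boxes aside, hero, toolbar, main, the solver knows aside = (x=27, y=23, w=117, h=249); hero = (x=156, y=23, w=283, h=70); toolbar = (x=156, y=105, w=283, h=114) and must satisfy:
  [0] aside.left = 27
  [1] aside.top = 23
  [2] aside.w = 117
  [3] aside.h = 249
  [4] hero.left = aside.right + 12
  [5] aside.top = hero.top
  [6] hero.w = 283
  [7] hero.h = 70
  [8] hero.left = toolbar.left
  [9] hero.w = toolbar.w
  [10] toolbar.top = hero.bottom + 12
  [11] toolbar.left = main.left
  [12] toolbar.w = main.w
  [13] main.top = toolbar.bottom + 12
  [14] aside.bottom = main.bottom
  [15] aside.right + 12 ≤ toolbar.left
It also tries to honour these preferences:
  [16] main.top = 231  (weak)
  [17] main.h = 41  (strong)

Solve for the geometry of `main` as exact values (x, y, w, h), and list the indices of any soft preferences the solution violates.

1. main.x = 156  [toolbar.left = main.left]
2. main.w = 283  [toolbar.w = main.w]
3. main.y = 231  [main.top = toolbar.bottom + 12]
4. main.h = 41  [aside.bottom = main.bottom]

main = (x=156, y=231, w=283, h=41)
violated soft preferences: none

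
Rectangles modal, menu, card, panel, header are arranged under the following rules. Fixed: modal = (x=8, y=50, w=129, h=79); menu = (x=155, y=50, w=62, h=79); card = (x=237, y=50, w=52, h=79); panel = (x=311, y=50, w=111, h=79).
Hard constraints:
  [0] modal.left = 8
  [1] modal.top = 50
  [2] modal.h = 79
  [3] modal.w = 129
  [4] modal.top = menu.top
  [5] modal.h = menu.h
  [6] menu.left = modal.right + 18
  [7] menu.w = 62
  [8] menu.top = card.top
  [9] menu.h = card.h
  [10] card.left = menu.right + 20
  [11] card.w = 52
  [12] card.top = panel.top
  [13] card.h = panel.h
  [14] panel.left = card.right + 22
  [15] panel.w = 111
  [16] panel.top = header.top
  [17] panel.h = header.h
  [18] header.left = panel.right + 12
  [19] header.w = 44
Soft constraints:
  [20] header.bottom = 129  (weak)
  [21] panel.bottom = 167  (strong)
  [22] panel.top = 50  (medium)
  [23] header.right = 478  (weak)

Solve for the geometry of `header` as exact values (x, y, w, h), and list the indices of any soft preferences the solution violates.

header = (x=434, y=50, w=44, h=79)
violated soft preferences: 21

1. header.y = 50  [panel.top = header.top]
2. header.h = 79  [panel.h = header.h]
3. header.x = 434  [header.left = panel.right + 12]
4. header.w = 44  [header.w = 44]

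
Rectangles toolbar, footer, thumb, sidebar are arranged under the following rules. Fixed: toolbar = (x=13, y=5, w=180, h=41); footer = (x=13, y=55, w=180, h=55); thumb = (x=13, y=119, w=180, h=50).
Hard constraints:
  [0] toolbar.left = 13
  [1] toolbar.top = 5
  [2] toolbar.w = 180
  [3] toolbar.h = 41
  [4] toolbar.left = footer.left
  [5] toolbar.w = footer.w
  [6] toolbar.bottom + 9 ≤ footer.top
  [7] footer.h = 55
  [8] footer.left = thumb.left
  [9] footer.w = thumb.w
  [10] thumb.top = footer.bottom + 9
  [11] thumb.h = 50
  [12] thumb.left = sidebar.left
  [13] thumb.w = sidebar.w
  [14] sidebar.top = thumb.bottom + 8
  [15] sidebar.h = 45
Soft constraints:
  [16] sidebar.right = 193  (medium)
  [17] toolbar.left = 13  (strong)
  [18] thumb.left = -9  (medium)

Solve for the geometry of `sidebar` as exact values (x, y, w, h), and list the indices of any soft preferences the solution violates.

sidebar = (x=13, y=177, w=180, h=45)
violated soft preferences: 18

1. sidebar.x = 13  [thumb.left = sidebar.left]
2. sidebar.w = 180  [thumb.w = sidebar.w]
3. sidebar.y = 177  [sidebar.top = thumb.bottom + 8]
4. sidebar.h = 45  [sidebar.h = 45]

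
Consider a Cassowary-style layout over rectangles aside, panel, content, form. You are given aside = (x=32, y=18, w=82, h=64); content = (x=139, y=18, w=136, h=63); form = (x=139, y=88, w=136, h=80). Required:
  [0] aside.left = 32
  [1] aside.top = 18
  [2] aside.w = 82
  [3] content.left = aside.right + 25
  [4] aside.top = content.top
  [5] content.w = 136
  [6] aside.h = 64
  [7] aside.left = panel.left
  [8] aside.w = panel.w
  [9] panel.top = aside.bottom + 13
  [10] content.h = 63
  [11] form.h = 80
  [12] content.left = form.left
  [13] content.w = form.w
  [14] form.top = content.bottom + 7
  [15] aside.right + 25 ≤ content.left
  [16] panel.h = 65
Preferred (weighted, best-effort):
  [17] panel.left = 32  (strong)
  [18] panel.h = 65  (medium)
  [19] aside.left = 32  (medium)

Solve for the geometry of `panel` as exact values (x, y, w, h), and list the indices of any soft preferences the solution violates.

panel = (x=32, y=95, w=82, h=65)
violated soft preferences: none

1. panel.x = 32  [aside.left = panel.left]
2. panel.w = 82  [aside.w = panel.w]
3. panel.y = 95  [panel.top = aside.bottom + 13]
4. panel.h = 65  [panel.h = 65]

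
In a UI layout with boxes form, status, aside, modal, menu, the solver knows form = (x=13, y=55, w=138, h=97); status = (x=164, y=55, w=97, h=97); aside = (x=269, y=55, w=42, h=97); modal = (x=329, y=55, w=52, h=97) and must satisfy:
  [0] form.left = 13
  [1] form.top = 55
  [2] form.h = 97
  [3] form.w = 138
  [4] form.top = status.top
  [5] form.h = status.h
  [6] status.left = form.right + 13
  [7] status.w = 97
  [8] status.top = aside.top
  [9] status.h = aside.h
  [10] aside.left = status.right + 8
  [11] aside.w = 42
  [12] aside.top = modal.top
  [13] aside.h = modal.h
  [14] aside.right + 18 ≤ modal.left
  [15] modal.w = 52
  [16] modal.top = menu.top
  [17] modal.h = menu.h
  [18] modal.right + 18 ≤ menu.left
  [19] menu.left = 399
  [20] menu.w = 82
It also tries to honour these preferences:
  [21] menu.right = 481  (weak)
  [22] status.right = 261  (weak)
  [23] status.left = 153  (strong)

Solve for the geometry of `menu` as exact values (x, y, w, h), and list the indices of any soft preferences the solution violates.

menu = (x=399, y=55, w=82, h=97)
violated soft preferences: 23

1. menu.y = 55  [modal.top = menu.top]
2. menu.h = 97  [modal.h = menu.h]
3. menu.x = 399  [menu.left = 399]
4. menu.w = 82  [menu.w = 82]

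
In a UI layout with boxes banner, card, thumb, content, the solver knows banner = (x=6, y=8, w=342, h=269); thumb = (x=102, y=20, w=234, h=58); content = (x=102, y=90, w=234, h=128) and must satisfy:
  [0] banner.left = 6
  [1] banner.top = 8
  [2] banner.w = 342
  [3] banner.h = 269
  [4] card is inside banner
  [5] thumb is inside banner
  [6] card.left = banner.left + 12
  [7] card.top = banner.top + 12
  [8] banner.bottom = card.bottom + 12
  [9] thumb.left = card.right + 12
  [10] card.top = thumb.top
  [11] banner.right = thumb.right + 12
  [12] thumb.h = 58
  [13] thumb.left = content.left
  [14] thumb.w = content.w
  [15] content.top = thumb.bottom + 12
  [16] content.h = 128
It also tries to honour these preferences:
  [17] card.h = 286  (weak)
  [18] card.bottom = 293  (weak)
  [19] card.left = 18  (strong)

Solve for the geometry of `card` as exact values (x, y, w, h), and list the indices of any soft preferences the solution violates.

1. card.x = 18  [card.left = banner.left + 12]
2. card.y = 20  [card.top = banner.top + 12]
3. card.h = 245  [banner.bottom = card.bottom + 12]
4. card.w = 72  [thumb.left = card.right + 12]

card = (x=18, y=20, w=72, h=245)
violated soft preferences: 17, 18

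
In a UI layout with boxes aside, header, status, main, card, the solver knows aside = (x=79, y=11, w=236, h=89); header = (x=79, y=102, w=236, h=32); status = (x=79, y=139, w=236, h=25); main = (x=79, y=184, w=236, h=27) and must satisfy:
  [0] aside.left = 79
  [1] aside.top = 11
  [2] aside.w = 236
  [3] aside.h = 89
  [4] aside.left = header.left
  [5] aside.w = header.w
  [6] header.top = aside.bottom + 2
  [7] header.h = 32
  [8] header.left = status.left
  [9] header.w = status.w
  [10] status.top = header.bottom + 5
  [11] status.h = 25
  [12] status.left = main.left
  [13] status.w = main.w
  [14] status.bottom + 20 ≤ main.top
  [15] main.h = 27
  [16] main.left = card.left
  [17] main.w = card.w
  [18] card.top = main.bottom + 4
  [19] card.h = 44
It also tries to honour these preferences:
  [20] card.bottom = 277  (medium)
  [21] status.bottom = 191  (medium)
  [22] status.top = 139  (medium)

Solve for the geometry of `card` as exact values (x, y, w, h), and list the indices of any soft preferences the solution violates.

1. card.x = 79  [main.left = card.left]
2. card.w = 236  [main.w = card.w]
3. card.y = 215  [card.top = main.bottom + 4]
4. card.h = 44  [card.h = 44]

card = (x=79, y=215, w=236, h=44)
violated soft preferences: 20, 21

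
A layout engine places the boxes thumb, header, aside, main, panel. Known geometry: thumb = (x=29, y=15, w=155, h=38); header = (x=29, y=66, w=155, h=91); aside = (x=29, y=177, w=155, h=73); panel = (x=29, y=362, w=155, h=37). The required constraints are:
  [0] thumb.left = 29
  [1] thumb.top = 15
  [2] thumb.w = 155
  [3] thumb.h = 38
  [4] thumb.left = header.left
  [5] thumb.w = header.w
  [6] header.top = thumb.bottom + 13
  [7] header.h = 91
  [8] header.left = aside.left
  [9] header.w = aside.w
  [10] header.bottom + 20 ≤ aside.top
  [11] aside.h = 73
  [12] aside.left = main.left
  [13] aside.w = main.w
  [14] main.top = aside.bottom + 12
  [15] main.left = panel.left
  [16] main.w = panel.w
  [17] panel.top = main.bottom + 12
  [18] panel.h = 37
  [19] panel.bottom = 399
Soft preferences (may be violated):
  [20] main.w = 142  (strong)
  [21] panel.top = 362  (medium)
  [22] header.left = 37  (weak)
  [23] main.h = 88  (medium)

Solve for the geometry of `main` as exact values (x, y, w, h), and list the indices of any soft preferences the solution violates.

1. main.x = 29  [aside.left = main.left]
2. main.w = 155  [aside.w = main.w]
3. main.y = 262  [main.top = aside.bottom + 12]
4. main.h = 88  [panel.top = main.bottom + 12]

main = (x=29, y=262, w=155, h=88)
violated soft preferences: 20, 22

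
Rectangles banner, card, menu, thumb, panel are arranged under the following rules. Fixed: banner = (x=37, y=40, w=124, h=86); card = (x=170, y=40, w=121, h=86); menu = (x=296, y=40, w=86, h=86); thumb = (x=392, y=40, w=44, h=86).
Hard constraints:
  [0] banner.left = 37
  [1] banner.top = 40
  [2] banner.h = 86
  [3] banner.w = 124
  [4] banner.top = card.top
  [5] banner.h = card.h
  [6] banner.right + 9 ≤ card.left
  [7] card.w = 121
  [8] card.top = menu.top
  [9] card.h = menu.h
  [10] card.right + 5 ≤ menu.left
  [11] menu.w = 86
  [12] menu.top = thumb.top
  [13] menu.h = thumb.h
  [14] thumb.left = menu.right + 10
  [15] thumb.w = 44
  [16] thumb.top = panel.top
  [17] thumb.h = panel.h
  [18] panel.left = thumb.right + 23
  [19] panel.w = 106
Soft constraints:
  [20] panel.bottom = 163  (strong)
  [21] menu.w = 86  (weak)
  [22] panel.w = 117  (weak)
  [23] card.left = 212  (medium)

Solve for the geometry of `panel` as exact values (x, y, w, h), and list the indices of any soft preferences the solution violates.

1. panel.y = 40  [thumb.top = panel.top]
2. panel.h = 86  [thumb.h = panel.h]
3. panel.x = 459  [panel.left = thumb.right + 23]
4. panel.w = 106  [panel.w = 106]

panel = (x=459, y=40, w=106, h=86)
violated soft preferences: 20, 22, 23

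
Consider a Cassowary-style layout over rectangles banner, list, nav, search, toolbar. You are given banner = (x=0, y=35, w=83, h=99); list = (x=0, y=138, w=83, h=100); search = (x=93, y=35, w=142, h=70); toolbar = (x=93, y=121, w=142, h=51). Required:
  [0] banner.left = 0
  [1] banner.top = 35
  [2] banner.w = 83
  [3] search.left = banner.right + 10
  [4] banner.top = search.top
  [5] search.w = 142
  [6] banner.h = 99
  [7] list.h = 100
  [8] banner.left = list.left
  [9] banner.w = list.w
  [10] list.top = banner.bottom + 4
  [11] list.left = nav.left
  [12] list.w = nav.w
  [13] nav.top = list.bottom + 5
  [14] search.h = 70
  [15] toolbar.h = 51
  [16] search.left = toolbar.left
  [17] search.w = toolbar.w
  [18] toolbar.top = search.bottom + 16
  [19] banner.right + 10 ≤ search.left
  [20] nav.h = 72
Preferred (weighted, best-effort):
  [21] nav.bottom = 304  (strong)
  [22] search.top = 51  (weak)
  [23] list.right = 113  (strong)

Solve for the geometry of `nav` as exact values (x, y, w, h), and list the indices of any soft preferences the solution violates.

1. nav.x = 0  [list.left = nav.left]
2. nav.w = 83  [list.w = nav.w]
3. nav.y = 243  [nav.top = list.bottom + 5]
4. nav.h = 72  [nav.h = 72]

nav = (x=0, y=243, w=83, h=72)
violated soft preferences: 21, 22, 23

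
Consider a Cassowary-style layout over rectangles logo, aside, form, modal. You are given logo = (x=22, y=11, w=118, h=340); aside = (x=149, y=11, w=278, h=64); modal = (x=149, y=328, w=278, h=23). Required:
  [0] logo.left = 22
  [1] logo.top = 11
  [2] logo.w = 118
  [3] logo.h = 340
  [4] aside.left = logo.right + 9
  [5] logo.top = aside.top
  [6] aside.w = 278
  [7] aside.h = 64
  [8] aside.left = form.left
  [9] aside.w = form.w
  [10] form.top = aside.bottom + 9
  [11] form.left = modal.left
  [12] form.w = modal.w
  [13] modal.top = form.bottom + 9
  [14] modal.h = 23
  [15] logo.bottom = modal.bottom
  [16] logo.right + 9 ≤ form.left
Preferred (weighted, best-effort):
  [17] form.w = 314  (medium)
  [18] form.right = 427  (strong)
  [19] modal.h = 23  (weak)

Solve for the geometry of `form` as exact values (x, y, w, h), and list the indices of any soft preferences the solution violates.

1. form.x = 149  [aside.left = form.left]
2. form.w = 278  [aside.w = form.w]
3. form.y = 84  [form.top = aside.bottom + 9]
4. form.h = 235  [modal.top = form.bottom + 9]

form = (x=149, y=84, w=278, h=235)
violated soft preferences: 17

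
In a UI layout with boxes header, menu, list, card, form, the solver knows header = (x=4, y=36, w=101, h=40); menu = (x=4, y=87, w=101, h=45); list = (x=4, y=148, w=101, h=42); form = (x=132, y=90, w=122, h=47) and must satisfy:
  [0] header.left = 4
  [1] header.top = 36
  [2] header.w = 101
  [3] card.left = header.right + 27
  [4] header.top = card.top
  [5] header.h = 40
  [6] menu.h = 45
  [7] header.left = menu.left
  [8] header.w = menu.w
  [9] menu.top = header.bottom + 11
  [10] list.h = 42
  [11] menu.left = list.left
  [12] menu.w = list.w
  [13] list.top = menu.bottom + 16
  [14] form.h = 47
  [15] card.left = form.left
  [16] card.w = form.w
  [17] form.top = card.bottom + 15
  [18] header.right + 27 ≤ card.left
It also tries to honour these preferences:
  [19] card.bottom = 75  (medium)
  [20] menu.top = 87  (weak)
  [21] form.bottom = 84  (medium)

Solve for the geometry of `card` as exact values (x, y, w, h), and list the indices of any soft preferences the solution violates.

card = (x=132, y=36, w=122, h=39)
violated soft preferences: 21

1. card.x = 132  [card.left = header.right + 27]
2. card.y = 36  [header.top = card.top]
3. card.w = 122  [card.w = form.w]
4. card.h = 39  [form.top = card.bottom + 15]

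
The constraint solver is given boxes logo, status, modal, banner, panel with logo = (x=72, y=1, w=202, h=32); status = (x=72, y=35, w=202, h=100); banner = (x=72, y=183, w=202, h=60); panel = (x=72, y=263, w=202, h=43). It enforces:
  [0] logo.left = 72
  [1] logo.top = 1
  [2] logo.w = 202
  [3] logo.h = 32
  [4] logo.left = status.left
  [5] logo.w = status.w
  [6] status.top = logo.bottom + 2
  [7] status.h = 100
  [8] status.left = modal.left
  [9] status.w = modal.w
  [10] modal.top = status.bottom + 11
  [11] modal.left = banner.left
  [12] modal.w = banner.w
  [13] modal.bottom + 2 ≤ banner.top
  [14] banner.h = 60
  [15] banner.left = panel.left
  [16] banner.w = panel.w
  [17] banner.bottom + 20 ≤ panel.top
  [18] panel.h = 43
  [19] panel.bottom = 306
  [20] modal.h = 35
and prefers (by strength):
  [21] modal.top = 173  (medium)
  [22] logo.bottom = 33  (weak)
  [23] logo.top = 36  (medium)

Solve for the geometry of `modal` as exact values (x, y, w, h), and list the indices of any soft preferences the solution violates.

modal = (x=72, y=146, w=202, h=35)
violated soft preferences: 21, 23

1. modal.x = 72  [status.left = modal.left]
2. modal.w = 202  [status.w = modal.w]
3. modal.y = 146  [modal.top = status.bottom + 11]
4. modal.h = 35  [modal.h = 35]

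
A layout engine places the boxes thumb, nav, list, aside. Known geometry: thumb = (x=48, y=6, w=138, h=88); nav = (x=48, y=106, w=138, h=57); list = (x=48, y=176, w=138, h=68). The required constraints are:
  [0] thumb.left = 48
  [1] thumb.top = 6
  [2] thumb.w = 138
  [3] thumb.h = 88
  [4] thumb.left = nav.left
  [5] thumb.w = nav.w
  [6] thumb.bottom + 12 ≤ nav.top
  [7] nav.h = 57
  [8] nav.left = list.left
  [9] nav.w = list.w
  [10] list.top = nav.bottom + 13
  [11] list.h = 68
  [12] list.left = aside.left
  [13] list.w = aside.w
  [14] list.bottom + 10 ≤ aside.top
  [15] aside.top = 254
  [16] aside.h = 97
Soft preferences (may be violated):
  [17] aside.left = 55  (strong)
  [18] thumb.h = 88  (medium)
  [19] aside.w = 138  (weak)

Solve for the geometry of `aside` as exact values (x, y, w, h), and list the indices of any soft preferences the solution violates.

1. aside.x = 48  [list.left = aside.left]
2. aside.w = 138  [list.w = aside.w]
3. aside.y = 254  [aside.top = 254]
4. aside.h = 97  [aside.h = 97]

aside = (x=48, y=254, w=138, h=97)
violated soft preferences: 17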